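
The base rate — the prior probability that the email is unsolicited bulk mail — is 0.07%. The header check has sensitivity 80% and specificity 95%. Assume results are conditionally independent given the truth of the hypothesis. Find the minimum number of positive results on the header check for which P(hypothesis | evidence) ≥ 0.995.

Prior odds: 0.0007 ÷ 0.9993 = 7/9993.
False-positive rate = 1 − 0.95 = 0.05; likelihood ratio of a positive = 0.8/0.05 = 16.
Target odds: 0.995 ÷ 0.005 = 199.
Require 16ⁿ ≥ 199 ÷ (7/9993) = 1988607/7.
16⁴ = 65536 falls short of 1988607/7 but 16⁵ = 1048576 reaches it, so n = 5.

5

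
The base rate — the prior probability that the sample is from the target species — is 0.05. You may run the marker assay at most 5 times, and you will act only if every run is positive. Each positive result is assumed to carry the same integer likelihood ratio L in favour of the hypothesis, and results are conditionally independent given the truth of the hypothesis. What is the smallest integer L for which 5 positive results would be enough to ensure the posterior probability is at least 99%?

5

Prior odds = 0.05/0.95 = 1/19.
Target odds = 0.99/0.01 = 99.
Need L⁵ ≥ 99 ÷ (1/19) = 1881.
4⁵ = 1024 < 1881 ≤ 3125 = 5⁵, so L = 5.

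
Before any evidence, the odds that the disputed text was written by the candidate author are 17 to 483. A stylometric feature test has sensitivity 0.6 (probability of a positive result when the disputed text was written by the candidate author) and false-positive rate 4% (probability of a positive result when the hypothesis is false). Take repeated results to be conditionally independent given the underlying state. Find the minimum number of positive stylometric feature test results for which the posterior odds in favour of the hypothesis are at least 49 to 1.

Prior odds = 17/483.
Likelihood ratio of a positive result = 0.6/0.04 = 15.
Target odds = 49.
Need (17/483) × 15ⁿ ≥ 49, i.e. 15ⁿ ≥ 23667/17.
15² = 225 falls short of 23667/17 but 15³ = 3375 reaches it, so n = 3.

3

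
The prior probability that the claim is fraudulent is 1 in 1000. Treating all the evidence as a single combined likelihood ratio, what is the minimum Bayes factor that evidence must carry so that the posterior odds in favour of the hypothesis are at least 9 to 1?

Prior odds = 0.001/0.999 = 1/999.
Target odds = 9.
Required Bayes factor = 9 ÷ (1/999) = 8991.

8991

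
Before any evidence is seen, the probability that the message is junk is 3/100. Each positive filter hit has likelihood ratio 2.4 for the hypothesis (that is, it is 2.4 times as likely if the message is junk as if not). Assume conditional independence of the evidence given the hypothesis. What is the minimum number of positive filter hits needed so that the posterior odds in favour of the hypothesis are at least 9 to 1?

Prior odds = 0.03/0.97 = 3/97.
Likelihood ratio per positive filter hit = 2.4.
Target odds = 9.
Require 2.4ⁿ ≥ 9 ÷ (3/97) = 291.
2.4⁶ = 2985984/15625 falls short of 291 but 2.4⁷ = 35831808/78125 reaches it, so n = 7.

7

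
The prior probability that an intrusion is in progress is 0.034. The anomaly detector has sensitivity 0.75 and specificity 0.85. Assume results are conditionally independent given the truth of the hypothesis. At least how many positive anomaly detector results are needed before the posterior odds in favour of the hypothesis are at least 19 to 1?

Prior odds = 0.034/0.966 = 17/483.
False-positive rate = 1 − 0.85 = 0.15; likelihood ratio of a positive = 0.75/0.15 = 5.
Target odds = 19.
Require 5ⁿ ≥ 19 ÷ (17/483) = 9177/17.
5³ = 125 falls short of 9177/17 but 5⁴ = 625 reaches it, so n = 4.

4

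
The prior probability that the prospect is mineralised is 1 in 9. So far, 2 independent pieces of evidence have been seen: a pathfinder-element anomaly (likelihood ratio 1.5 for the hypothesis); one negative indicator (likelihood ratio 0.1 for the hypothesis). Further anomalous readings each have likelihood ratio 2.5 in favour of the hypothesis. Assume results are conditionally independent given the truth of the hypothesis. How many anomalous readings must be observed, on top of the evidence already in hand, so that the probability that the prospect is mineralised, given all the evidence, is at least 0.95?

Prior odds = (1/9)/(8/9) = 0.125.
Combined Bayes factor of the evidence already in hand = 1.5 × 0.1 = 0.15.
Odds after that evidence = 0.125 × 0.15 = 0.01875.
Target odds = 0.95/0.05 = 19.
Need 2.5ⁿ ≥ 19 ÷ 0.01875 = 3040/3.
2.5⁷ = 610.3515625 falls short of 3040/3 but 2.5⁸ = 390625/256 reaches it, so n = 8.

8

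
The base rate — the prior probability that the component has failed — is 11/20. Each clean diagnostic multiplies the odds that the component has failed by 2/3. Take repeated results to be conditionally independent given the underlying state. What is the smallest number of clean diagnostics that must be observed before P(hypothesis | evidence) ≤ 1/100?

Prior odds = 0.55/0.45 = 11/9.
Likelihood ratio per clean diagnostic = 2/3.
Target posterior odds = 0.01/0.99 = 1/99.
Require (2/3)ⁿ ≤ 1/99 ÷ (11/9) = 1/121.
(2/3)¹¹ = 2048/177147 is still above 1/121 but (2/3)¹² = 4096/531441 is at or below it, so n = 12.

12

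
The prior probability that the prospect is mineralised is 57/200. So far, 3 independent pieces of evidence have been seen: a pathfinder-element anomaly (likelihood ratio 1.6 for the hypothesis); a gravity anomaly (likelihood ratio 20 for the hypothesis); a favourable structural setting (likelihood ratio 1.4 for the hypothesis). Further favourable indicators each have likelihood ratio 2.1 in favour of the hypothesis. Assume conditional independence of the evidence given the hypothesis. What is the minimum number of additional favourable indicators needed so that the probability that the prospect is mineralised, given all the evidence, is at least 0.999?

Prior odds = 0.285/0.715 = 57/143.
Combined Bayes factor of the evidence already in hand = 1.6 × 20 × 1.4 = 44.8.
Odds after that evidence = (57/143) × 44.8 = 12768/715.
Target odds = 0.999/0.001 = 999.
Need 2.1ⁿ ≥ 999 ÷ (12768/715) = 238095/4256.
2.1⁵ = 4084101/100000 falls short of 238095/4256 but 2.1⁶ = 85766121/1000000 reaches it, so n = 6.

6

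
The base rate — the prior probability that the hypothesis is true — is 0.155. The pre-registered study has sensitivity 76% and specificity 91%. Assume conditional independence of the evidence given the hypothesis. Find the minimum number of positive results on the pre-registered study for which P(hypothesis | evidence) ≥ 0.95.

Prior odds: 0.155 ÷ 0.845 = 31/169.
False-positive rate = 1 − 0.91 = 0.09; likelihood ratio of a positive = 0.76/0.09 = 76/9.
Target posterior odds = 0.95/0.05 = 19.
Need (31/169) × (76/9)ⁿ ≥ 19, i.e. (76/9)ⁿ ≥ 3211/31.
(76/9)² = 5776/81 falls short of 3211/31 but (76/9)³ = 438976/729 reaches it, so n = 3.

3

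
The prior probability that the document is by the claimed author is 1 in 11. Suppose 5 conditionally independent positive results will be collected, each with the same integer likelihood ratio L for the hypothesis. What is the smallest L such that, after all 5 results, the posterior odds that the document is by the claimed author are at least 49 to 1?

Prior odds = (1/11)/(10/11) = 0.1.
Target odds = 49.
Need L⁵ ≥ 49 ÷ 0.1 = 490.
3⁵ = 243 < 490 ≤ 1024 = 4⁵, so L = 4.

4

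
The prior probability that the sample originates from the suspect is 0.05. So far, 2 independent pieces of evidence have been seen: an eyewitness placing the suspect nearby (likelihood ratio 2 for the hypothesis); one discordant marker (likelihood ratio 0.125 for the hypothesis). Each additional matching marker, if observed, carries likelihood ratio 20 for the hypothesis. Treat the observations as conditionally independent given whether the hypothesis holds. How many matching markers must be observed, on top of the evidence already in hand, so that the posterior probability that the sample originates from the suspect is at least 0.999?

Prior odds = 0.05/0.95 = 1/19.
Combined Bayes factor of the evidence already in hand = 2 × 0.125 = 0.25.
Odds after that evidence = (1/19) × 0.25 = 1/76.
Target odds = 0.999/0.001 = 999.
Need 20ⁿ ≥ 999 ÷ (1/76) = 75924.
20³ = 8000 falls short of 75924 but 20⁴ = 160000 reaches it, so n = 4.

4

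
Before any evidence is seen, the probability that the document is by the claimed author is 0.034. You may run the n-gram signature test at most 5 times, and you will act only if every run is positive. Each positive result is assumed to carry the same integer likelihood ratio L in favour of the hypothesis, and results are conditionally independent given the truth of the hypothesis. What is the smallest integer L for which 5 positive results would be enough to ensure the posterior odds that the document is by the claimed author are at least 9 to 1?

4

Prior odds = 0.034/0.966 = 17/483.
Target odds = 9.
Need L⁵ ≥ 9 ÷ (17/483) = 4347/17.
3⁵ = 243 < 4347/17 ≤ 1024 = 4⁵, so L = 4.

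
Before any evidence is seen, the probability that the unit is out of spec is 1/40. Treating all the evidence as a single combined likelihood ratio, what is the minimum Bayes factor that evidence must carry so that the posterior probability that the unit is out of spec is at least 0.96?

936

Prior odds = 0.025/0.975 = 1/39.
Target odds = 0.96/0.04 = 24.
Required Bayes factor = 24 ÷ (1/39) = 936.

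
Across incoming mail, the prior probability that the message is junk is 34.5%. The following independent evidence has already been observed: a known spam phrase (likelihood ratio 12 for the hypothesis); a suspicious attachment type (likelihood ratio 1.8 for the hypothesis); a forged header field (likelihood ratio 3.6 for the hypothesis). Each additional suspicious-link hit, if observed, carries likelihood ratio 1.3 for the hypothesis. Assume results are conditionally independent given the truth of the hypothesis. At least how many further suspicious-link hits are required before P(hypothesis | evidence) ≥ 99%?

4

Prior odds = 0.345/0.655 = 69/131.
Combined Bayes factor of the evidence already in hand = 12 × 1.8 × 3.6 = 77.76.
Odds after that evidence = (69/131) × 77.76 = 134136/3275.
Target odds = 0.99/0.01 = 99.
Need 1.3ⁿ ≥ 99 ÷ (134136/3275) = 36025/14904.
1.3³ = 2.197 falls short of 36025/14904 but 1.3⁴ = 2.8561 reaches it, so n = 4.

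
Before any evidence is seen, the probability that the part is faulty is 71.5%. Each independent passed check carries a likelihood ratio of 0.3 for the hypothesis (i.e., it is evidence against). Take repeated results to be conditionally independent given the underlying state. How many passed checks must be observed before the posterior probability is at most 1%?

Prior odds = 0.715/0.285 = 143/57.
Likelihood ratio per passed check = 0.3.
Target posterior odds = 0.01/0.99 = 1/99.
Need (143/57) × 0.3ⁿ ≤ 1/99, i.e. 0.3ⁿ ≤ 19/4719.
0.3⁴ = 0.0081 is still above 19/4719 but 0.3⁵ = 243/100000 is at or below it, so n = 5.

5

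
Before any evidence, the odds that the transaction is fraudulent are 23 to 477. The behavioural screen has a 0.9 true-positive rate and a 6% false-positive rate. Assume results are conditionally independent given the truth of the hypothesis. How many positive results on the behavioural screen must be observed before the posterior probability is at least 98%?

3

Prior odds = 23/477.
Likelihood ratio of a positive result = 0.9/0.06 = 15.
Target odds: 0.98 ÷ 0.02 = 49.
Require 15ⁿ ≥ 49 ÷ (23/477) = 23373/23.
15² = 225 falls short of 23373/23 but 15³ = 3375 reaches it, so n = 3.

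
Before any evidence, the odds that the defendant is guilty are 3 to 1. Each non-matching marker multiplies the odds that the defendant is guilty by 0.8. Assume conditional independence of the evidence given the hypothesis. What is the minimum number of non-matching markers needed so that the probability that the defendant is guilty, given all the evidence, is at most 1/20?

19

Prior odds = 3.
Likelihood ratio per non-matching marker = 0.8.
Target odds: 0.05 ÷ 0.95 = 1/19.
Require 0.8ⁿ ≤ 1/19 ÷ 3 = 1/57.
0.8¹⁸ ≈0.0180144 is still above 1/57 but 0.8¹⁹ ≈0.0144115 is at or below it, so n = 19.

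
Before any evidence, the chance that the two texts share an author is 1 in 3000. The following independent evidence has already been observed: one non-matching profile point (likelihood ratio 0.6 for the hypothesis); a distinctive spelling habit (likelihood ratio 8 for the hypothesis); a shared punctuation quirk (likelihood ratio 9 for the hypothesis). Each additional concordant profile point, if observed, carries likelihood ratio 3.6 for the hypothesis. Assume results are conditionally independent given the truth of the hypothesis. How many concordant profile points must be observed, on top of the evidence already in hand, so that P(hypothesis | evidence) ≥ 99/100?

Prior odds = (1/3000)/(2999/3000) = 1/2999.
Combined Bayes factor of the evidence already in hand = 0.6 × 8 × 9 = 43.2.
Odds after that evidence = (1/2999) × 43.2 = 216/14995.
Target odds = 0.99/0.01 = 99.
Need 3.6ⁿ ≥ 99 ÷ (216/14995) = 164945/24.
3.6⁶ = 34012224/15625 falls short of 164945/24 but 3.6⁷ = 612220032/78125 reaches it, so n = 7.

7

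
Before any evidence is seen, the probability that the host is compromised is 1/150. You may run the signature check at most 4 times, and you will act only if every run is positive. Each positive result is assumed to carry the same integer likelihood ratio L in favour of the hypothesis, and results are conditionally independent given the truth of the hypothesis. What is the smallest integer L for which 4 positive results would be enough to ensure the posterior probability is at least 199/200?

Prior odds = (1/150)/(149/150) = 1/149.
Target odds = 0.995/0.005 = 199.
Need L⁴ ≥ 199 ÷ (1/149) = 29651.
13⁴ = 28561 < 29651 ≤ 38416 = 14⁴, so L = 14.

14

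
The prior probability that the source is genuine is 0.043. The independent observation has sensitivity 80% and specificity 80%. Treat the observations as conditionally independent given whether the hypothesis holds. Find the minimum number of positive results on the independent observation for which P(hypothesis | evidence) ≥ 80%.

Prior odds: 0.043 ÷ 0.957 = 43/957.
False-positive rate = 1 − 0.8 = 0.2; likelihood ratio of a positive = 0.8/0.2 = 4.
Target odds: 0.8 ÷ 0.2 = 4.
Need (43/957) × 4ⁿ ≥ 4, i.e. 4ⁿ ≥ 3828/43.
4³ = 64 falls short of 3828/43 but 4⁴ = 256 reaches it, so n = 4.

4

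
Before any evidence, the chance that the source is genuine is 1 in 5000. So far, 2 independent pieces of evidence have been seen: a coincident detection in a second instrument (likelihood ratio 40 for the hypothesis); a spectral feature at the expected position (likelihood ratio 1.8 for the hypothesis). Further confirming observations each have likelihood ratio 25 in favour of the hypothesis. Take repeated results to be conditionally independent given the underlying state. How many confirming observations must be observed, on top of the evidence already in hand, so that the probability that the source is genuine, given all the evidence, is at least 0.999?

4

Prior odds = 0.0002/0.9998 = 1/4999.
Combined Bayes factor of the evidence already in hand = 40 × 1.8 = 72.
Odds after that evidence = (1/4999) × 72 = 72/4999.
Target odds = 0.999/0.001 = 999.
Need 25ⁿ ≥ 999 ÷ (72/4999) = 69361.125.
25³ = 15625 falls short of 69361.125 but 25⁴ = 390625 reaches it, so n = 4.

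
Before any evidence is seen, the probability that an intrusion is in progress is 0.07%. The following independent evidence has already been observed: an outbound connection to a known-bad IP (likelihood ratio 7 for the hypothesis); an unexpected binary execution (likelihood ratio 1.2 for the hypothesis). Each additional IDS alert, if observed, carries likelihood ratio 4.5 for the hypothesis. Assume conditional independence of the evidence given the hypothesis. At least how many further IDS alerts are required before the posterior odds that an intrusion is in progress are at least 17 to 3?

5

Prior odds = 0.0007/0.9993 = 7/9993.
Combined Bayes factor of the evidence already in hand = 7 × 1.2 = 8.4.
Odds after that evidence = (7/9993) × 8.4 = 98/16655.
Target odds = 17/3.
Need 4.5ⁿ ≥ 17/3 ÷ (98/16655) = 283135/294.
4.5⁴ = 410.0625 falls short of 283135/294 but 4.5⁵ = 1845.28125 reaches it, so n = 5.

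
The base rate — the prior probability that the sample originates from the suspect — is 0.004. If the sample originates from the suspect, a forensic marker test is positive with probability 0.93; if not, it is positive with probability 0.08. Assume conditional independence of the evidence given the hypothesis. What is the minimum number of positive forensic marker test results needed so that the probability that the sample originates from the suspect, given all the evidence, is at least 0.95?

Prior odds: 0.004 ÷ 0.996 = 1/249.
Likelihood ratio of a positive = 0.93/0.08 = 11.625.
Target odds: 0.95 ÷ 0.05 = 19.
Need (1/249) × 11.625ⁿ ≥ 19, i.e. 11.625ⁿ ≥ 4731.
11.625³ = 804357/512 falls short of 4731 but 11.625⁴ = 74805201/4096 reaches it, so n = 4.

4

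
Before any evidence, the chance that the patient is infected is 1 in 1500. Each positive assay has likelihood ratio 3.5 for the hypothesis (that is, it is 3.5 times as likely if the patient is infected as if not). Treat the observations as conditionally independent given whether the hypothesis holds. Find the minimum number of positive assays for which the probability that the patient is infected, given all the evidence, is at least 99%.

Prior odds: (1/1500) ÷ (1499/1500) = 1/1499.
Likelihood ratio per positive assay = 3.5.
Target posterior odds = 0.99/0.01 = 99.
Require 3.5ⁿ ≥ 99 ÷ (1/1499) = 148401.
3.5⁹ = 40353607/512 falls short of 148401 but 3.5¹⁰ = 282475249/1024 reaches it, so n = 10.

10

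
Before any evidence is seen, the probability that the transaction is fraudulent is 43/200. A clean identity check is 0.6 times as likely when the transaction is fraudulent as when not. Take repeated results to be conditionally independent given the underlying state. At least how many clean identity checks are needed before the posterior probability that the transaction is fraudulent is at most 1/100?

7

Prior odds: 0.215 ÷ 0.785 = 43/157.
Likelihood ratio per clean identity check = 0.6.
Target posterior odds = 0.01/0.99 = 1/99.
Require 0.6ⁿ ≤ 1/99 ÷ (43/157) = 157/4257.
0.6⁶ = 729/15625 is still above 157/4257 but 0.6⁷ = 2187/78125 is at or below it, so n = 7.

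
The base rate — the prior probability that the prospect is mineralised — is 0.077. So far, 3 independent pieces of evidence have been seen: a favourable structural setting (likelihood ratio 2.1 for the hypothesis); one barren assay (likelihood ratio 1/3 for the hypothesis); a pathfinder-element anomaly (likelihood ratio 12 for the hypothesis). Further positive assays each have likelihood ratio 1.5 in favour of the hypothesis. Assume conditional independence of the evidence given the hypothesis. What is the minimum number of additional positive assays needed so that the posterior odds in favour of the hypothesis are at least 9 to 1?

Prior odds = 0.077/0.923 = 77/923.
Combined Bayes factor of the evidence already in hand = 2.1 × (1/3) × 12 = 8.4.
Odds after that evidence = (77/923) × 8.4 = 3234/4615.
Target odds = 9.
Need 1.5ⁿ ≥ 9 ÷ (3234/4615) = 13845/1078.
1.5⁶ = 11.390625 falls short of 13845/1078 but 1.5⁷ = 17.0859375 reaches it, so n = 7.

7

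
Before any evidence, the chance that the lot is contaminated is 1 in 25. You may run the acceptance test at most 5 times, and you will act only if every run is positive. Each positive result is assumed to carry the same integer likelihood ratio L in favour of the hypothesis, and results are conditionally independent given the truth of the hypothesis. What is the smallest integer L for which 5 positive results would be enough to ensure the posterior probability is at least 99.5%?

6

Prior odds = 0.04/0.96 = 1/24.
Target odds = 0.995/0.005 = 199.
Need L⁵ ≥ 199 ÷ (1/24) = 4776.
5⁵ = 3125 < 4776 ≤ 7776 = 6⁵, so L = 6.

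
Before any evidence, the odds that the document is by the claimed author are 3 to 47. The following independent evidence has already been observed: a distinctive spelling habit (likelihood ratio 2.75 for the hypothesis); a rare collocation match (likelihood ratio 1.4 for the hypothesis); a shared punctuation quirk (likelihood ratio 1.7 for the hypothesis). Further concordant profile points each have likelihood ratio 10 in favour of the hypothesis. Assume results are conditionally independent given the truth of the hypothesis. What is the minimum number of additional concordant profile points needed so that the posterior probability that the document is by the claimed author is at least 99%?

3

Prior odds = 3/47.
Combined Bayes factor of the evidence already in hand = 2.75 × 1.4 × 1.7 = 6.545.
Odds after that evidence = (3/47) × 6.545 = 3927/9400.
Target odds = 0.99/0.01 = 99.
Need 10ⁿ ≥ 99 ÷ (3927/9400) = 28200/119.
10² = 100 falls short of 28200/119 but 10³ = 1000 reaches it, so n = 3.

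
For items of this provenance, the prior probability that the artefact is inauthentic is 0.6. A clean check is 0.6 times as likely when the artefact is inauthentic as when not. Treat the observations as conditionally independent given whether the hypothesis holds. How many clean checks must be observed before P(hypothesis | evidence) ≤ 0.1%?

15

Prior odds = 0.6/0.4 = 1.5.
Likelihood ratio per clean check = 0.6.
Target posterior odds = 0.001/0.999 = 1/999.
Require 0.6ⁿ ≤ 1/999 ÷ 1.5 = 2/2997.
0.6¹⁴ ≈0.000783642 is still above 2/2997 but 0.6¹⁵ ≈0.000470185 is at or below it, so n = 15.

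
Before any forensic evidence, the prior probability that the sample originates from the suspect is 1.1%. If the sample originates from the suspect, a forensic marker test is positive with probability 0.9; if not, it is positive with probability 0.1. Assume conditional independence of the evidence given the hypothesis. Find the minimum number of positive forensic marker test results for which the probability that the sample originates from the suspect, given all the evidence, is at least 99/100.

Prior odds: 0.011 ÷ 0.989 = 11/989.
Likelihood ratio of a positive = 0.9/0.1 = 9.
Target odds: 0.99 ÷ 0.01 = 99.
Require 9ⁿ ≥ 99 ÷ (11/989) = 8901.
9⁴ = 6561 falls short of 8901 but 9⁵ = 59049 reaches it, so n = 5.

5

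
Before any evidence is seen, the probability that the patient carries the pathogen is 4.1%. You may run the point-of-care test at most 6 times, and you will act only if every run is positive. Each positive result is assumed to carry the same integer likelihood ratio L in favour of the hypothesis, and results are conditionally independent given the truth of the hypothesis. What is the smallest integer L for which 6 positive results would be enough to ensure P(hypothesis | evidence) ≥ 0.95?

3

Prior odds = 0.041/0.959 = 41/959.
Target odds = 0.95/0.05 = 19.
Need L⁶ ≥ 19 ÷ (41/959) = 18221/41.
2⁶ = 64 < 18221/41 ≤ 729 = 3⁶, so L = 3.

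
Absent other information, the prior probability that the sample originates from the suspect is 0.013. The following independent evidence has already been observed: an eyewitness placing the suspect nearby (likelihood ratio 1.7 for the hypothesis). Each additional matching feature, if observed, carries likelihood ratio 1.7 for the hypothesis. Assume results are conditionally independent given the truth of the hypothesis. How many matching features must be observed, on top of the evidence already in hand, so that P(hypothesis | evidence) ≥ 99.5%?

18

Prior odds = 0.013/0.987 = 13/987.
Bayes factor of the evidence already in hand = 1.7.
Odds after that evidence = (13/987) × 1.7 = 221/9870.
Target odds = 0.995/0.005 = 199.
Need 1.7ⁿ ≥ 199 ÷ (221/9870) = 1964130/221.
1.7¹⁷ ≈8272.4 falls short of 1964130/221 but 1.7¹⁸ ≈14063.1 reaches it, so n = 18.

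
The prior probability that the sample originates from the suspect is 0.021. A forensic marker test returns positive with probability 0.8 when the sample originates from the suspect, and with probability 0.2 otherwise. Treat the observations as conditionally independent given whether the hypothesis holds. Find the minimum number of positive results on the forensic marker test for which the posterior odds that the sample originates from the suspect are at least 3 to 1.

4

Prior odds: 0.021 ÷ 0.979 = 21/979.
Likelihood ratio of a positive result = 0.8/0.2 = 4.
Target odds = 3.
Need (21/979) × 4ⁿ ≥ 3, i.e. 4ⁿ ≥ 979/7.
4³ = 64 falls short of 979/7 but 4⁴ = 256 reaches it, so n = 4.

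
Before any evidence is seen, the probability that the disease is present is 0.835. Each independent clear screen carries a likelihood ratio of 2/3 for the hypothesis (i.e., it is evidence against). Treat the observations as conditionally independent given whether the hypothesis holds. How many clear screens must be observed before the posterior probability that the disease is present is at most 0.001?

22

Prior odds: 0.835 ÷ 0.165 = 167/33.
Likelihood ratio per clear screen = 2/3.
Target odds: 0.001 ÷ 0.999 = 1/999.
Need (167/33) × (2/3)ⁿ ≤ 1/999, i.e. (2/3)ⁿ ≤ 11/55611.
(2/3)²¹ ≈0.000200486 is still above 11/55611 but (2/3)²² ≈0.000133657 is at or below it, so n = 22.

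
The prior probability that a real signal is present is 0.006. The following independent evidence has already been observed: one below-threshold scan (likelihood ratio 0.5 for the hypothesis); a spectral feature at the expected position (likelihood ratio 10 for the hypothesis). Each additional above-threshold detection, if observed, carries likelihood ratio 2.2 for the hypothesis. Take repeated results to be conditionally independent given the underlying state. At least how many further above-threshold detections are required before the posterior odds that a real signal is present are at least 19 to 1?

9

Prior odds = 0.006/0.994 = 3/497.
Combined Bayes factor of the evidence already in hand = 0.5 × 10 = 5.
Odds after that evidence = (3/497) × 5 = 15/497.
Target odds = 19.
Need 2.2ⁿ ≥ 19 ÷ (15/497) = 9443/15.
2.2⁸ = 214358881/390625 falls short of 9443/15 but 2.2⁹ ≈1207.27 reaches it, so n = 9.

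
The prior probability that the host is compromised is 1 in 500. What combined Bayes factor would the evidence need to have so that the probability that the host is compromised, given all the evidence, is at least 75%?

1497

Prior odds = 0.002/0.998 = 1/499.
Target odds = 0.75/0.25 = 3.
Required Bayes factor = 3 ÷ (1/499) = 1497.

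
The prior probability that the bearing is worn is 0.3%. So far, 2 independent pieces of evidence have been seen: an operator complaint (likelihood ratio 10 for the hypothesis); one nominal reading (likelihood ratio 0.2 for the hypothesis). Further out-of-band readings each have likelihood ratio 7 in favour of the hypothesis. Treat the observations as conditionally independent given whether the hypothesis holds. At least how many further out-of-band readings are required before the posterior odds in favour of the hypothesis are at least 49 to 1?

5

Prior odds = 0.003/0.997 = 3/997.
Combined Bayes factor of the evidence already in hand = 10 × 0.2 = 2.
Odds after that evidence = (3/997) × 2 = 6/997.
Target odds = 49.
Need 7ⁿ ≥ 49 ÷ (6/997) = 48853/6.
7⁴ = 2401 falls short of 48853/6 but 7⁵ = 16807 reaches it, so n = 5.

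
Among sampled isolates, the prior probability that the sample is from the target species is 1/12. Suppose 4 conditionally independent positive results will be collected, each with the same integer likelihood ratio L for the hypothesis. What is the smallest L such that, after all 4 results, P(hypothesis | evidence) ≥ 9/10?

4

Prior odds = (1/12)/(11/12) = 1/11.
Target odds = 0.9/0.1 = 9.
Need L⁴ ≥ 9 ÷ (1/11) = 99.
3⁴ = 81 < 99 ≤ 256 = 4⁴, so L = 4.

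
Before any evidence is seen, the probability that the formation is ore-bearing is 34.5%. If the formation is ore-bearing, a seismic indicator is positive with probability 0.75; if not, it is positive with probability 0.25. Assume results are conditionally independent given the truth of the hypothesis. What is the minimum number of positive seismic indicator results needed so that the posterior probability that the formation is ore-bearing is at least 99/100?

Prior odds = 0.345/0.655 = 69/131.
Likelihood ratio of a positive = 0.75/0.25 = 3.
Target posterior odds = 0.99/0.01 = 99.
Require 3ⁿ ≥ 99 ÷ (69/131) = 4323/23.
3⁴ = 81 falls short of 4323/23 but 3⁵ = 243 reaches it, so n = 5.

5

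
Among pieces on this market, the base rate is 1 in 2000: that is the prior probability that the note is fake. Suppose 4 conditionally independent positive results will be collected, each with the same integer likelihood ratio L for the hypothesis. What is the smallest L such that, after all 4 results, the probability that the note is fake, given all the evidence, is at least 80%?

10

Prior odds = 0.0005/0.9995 = 1/1999.
Target odds = 0.8/0.2 = 4.
Need L⁴ ≥ 4 ÷ (1/1999) = 7996.
9⁴ = 6561 < 7996 ≤ 10000 = 10⁴, so L = 10.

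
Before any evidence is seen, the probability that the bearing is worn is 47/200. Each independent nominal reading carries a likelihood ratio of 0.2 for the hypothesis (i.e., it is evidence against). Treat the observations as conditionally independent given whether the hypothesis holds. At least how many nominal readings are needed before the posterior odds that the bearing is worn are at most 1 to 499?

4

Prior odds = 0.235/0.765 = 47/153.
Likelihood ratio per nominal reading = 0.2.
Target odds = 1/499.
Require 0.2ⁿ ≤ 1/499 ÷ (47/153) = 153/23453.
0.2³ = 0.008 is still above 153/23453 but 0.2⁴ = 0.0016 is at or below it, so n = 4.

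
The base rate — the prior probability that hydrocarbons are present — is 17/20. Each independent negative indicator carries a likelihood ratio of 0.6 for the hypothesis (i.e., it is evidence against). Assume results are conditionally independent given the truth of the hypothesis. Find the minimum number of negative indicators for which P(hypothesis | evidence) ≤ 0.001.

17

Prior odds = 0.85/0.15 = 17/3.
Likelihood ratio per negative indicator = 0.6.
Target odds: 0.001 ÷ 0.999 = 1/999.
Require 0.6ⁿ ≤ 1/999 ÷ (17/3) = 1/5661.
0.6¹⁶ ≈0.000282111 is still above 1/5661 but 0.6¹⁷ ≈0.000169267 is at or below it, so n = 17.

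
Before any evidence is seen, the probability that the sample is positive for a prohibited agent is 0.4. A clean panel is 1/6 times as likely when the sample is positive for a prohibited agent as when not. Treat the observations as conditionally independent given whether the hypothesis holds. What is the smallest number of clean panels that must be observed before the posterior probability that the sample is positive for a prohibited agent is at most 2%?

2

Prior odds = 0.4/0.6 = 2/3.
Likelihood ratio per clean panel = 1/6.
Target odds: 0.02 ÷ 0.98 = 1/49.
Require (1/6)ⁿ ≤ 1/49 ÷ (2/3) = 3/98.
(1/6)¹ = 1/6 is still above 3/98 but (1/6)² = 1/36 is at or below it, so n = 2.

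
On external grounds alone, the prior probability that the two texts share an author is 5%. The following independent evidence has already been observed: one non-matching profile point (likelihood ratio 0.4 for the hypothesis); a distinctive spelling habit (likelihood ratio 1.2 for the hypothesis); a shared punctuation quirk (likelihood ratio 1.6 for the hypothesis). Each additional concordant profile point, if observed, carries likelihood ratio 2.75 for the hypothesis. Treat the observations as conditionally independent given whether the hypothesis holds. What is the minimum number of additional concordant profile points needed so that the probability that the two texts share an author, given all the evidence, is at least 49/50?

8

Prior odds = 0.05/0.95 = 1/19.
Combined Bayes factor of the evidence already in hand = 0.4 × 1.2 × 1.6 = 0.768.
Odds after that evidence = (1/19) × 0.768 = 96/2375.
Target odds = 0.98/0.02 = 49.
Need 2.75ⁿ ≥ 49 ÷ (96/2375) = 116375/96.
2.75⁷ = 19487171/16384 falls short of 116375/96 but 2.75⁸ = 214358881/65536 reaches it, so n = 8.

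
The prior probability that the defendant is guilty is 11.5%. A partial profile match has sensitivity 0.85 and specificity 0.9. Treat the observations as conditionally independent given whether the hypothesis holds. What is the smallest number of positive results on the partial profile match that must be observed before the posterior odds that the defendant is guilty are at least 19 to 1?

3

Prior odds: 0.115 ÷ 0.885 = 23/177.
False-positive rate = 1 − 0.9 = 0.1; likelihood ratio of a positive = 0.85/0.1 = 8.5.
Target odds = 19.
Require 8.5ⁿ ≥ 19 ÷ (23/177) = 3363/23.
8.5² = 72.25 falls short of 3363/23 but 8.5³ = 614.125 reaches it, so n = 3.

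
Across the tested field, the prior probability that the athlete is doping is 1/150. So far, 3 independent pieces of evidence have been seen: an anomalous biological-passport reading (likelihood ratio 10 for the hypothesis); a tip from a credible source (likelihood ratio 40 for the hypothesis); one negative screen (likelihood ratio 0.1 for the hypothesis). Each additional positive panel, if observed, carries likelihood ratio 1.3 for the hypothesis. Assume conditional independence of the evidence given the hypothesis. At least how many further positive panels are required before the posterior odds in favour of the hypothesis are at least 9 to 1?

Prior odds = (1/150)/(149/150) = 1/149.
Combined Bayes factor of the evidence already in hand = 10 × 40 × 0.1 = 40.
Odds after that evidence = (1/149) × 40 = 40/149.
Target odds = 9.
Need 1.3ⁿ ≥ 9 ÷ (40/149) = 33.525.
1.3¹³ ≈30.2875 falls short of 33.525 but 1.3¹⁴ ≈39.3738 reaches it, so n = 14.

14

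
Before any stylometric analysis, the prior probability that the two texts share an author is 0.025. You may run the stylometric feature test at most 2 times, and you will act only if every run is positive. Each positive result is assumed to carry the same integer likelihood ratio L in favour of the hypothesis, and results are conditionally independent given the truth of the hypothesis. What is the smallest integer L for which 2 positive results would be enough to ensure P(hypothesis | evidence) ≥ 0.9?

19

Prior odds = 0.025/0.975 = 1/39.
Target odds = 0.9/0.1 = 9.
Need L² ≥ 9 ÷ (1/39) = 351.
18² = 324 < 351 ≤ 361 = 19², so L = 19.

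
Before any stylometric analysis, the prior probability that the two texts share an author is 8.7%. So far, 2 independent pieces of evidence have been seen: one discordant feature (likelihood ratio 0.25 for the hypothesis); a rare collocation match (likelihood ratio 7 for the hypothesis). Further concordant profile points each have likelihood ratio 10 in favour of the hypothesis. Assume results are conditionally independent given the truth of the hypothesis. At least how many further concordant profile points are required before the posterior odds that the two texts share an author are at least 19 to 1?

Prior odds = 0.087/0.913 = 87/913.
Combined Bayes factor of the evidence already in hand = 0.25 × 7 = 1.75.
Odds after that evidence = (87/913) × 1.75 = 609/3652.
Target odds = 19.
Need 10ⁿ ≥ 19 ÷ (609/3652) = 69388/609.
10² = 100 falls short of 69388/609 but 10³ = 1000 reaches it, so n = 3.

3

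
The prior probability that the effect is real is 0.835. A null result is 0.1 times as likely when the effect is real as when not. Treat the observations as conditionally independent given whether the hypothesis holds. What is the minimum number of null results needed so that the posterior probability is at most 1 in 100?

3

Prior odds = 0.835/0.165 = 167/33.
Likelihood ratio per null result = 0.1.
Target odds: 0.01 ÷ 0.99 = 1/99.
Need (167/33) × 0.1ⁿ ≤ 1/99, i.e. 0.1ⁿ ≤ 1/501.
0.1² = 0.01 is still above 1/501 but 0.1³ = 0.001 is at or below it, so n = 3.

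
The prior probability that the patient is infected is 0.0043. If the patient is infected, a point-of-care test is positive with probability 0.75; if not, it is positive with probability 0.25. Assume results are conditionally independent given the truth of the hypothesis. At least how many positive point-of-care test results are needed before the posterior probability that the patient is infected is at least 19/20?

Prior odds: 0.0043 ÷ 0.9957 = 43/9957.
Likelihood ratio of a positive = 0.75/0.25 = 3.
Target posterior odds = 0.95/0.05 = 19.
Require 3ⁿ ≥ 19 ÷ (43/9957) = 189183/43.
3⁷ = 2187 falls short of 189183/43 but 3⁸ = 6561 reaches it, so n = 8.

8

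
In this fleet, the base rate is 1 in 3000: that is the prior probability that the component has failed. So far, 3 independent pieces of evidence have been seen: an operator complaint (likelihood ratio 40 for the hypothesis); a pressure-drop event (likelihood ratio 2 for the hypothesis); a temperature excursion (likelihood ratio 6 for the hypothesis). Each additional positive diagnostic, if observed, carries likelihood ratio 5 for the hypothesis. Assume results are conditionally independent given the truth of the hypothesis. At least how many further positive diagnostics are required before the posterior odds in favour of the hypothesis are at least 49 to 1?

Prior odds = (1/3000)/(2999/3000) = 1/2999.
Combined Bayes factor of the evidence already in hand = 40 × 2 × 6 = 480.
Odds after that evidence = (1/2999) × 480 = 480/2999.
Target odds = 49.
Need 5ⁿ ≥ 49 ÷ (480/2999) = 146951/480.
5³ = 125 falls short of 146951/480 but 5⁴ = 625 reaches it, so n = 4.

4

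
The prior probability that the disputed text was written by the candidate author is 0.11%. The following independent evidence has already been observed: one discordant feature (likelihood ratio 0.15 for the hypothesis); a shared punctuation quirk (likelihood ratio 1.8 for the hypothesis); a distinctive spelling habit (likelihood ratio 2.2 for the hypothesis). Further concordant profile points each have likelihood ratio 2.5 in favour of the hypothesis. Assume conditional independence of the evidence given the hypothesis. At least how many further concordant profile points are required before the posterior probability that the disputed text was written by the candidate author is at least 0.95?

Prior odds = 0.0011/0.9989 = 11/9989.
Combined Bayes factor of the evidence already in hand = 0.15 × 1.8 × 2.2 = 0.594.
Odds after that evidence = (11/9989) × 0.594 = 3267/4994500.
Target odds = 0.95/0.05 = 19.
Need 2.5ⁿ ≥ 19 ÷ (3267/4994500) = 94895500/3267.
2.5¹¹ = 48828125/2048 falls short of 94895500/3267 but 2.5¹² = 244140625/4096 reaches it, so n = 12.

12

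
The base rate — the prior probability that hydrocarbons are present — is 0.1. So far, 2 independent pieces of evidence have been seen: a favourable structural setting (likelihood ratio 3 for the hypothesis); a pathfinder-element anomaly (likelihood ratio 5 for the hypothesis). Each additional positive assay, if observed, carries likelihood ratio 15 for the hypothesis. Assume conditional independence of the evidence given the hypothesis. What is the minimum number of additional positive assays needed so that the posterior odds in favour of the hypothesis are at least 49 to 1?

2

Prior odds = 0.1/0.9 = 1/9.
Combined Bayes factor of the evidence already in hand = 3 × 5 = 15.
Odds after that evidence = (1/9) × 15 = 5/3.
Target odds = 49.
Need 15ⁿ ≥ 49 ÷ (5/3) = 29.4.
15¹ = 15 falls short of 29.4 but 15² = 225 reaches it, so n = 2.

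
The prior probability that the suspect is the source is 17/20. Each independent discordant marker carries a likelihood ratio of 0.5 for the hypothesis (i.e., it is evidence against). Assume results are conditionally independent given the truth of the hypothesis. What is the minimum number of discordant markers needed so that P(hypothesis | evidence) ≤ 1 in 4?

Prior odds = 0.85/0.15 = 17/3.
Likelihood ratio per discordant marker = 0.5.
Target posterior odds = 0.25/0.75 = 1/3.
Need (17/3) × 0.5ⁿ ≤ 1/3, i.e. 0.5ⁿ ≤ 1/17.
0.5⁴ = 0.0625 is still above 1/17 but 0.5⁵ = 0.03125 is at or below it, so n = 5.

5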